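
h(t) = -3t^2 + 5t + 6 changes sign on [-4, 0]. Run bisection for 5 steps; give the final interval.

[-0.875, -0.75]

h(-2) = -16 < 0, so the root lies in [-2, 0]
h(-1) = -2 < 0, so the root lies in [-1, 0]
h(-0.5) = 2.75 > 0, so the root lies in [-1, -0.5]
h(-0.75) = 0.5625 > 0, so the root lies in [-1, -0.75]
h(-0.875) = -0.6719 < 0, so the root lies in [-0.875, -0.75]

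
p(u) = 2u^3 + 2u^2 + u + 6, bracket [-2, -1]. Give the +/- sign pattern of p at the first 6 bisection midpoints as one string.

u = -1.5 gives p = 2.25, positive; keep [-2, -1.5]
u = -1.75 gives p = -0.34375, negative; keep [-1.75, -1.5]
u = -1.625 gives p = 1.074219, positive; keep [-1.75, -1.625]
u = -1.6875 gives p = 0.397, positive; keep [-1.75, -1.6875]
u = -1.71875 gives p = 0.0347, positive; keep [-1.75, -1.71875]
u = -1.734375 gives p = -0.1525, negative; keep [-1.734375, -1.71875]

+-+++-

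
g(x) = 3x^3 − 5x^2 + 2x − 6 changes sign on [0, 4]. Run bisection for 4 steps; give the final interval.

[1.75, 2]

x = 2 gives g = 2, positive; keep [0, 2]
x = 1 gives g = -6, negative; keep [1, 2]
x = 1.5 gives g = -4.125, negative; keep [1.5, 2]
x = 1.75 gives g = -1.7344, negative; keep [1.75, 2]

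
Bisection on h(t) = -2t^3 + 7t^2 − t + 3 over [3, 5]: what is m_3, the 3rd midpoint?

3.25

h(4) = -17 < 0, so the root lies in [3, 4]
h(3.5) = -0.5 < 0, so the root lies in [3, 3.5]
h(3.25) = 5.03125 > 0, so the root lies in [3.25, 3.5]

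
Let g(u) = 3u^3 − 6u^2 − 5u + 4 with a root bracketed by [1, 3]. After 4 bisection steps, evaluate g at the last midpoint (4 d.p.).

-1.5293

u = 2 gives g = -6, negative; keep [2, 3]
u = 2.5 gives g = 0.875, positive; keep [2, 2.5]
u = 2.25 gives g = -3.453125, negative; keep [2.25, 2.5]
u = 2.375 gives g = -1.5293, negative; keep [2.375, 2.5]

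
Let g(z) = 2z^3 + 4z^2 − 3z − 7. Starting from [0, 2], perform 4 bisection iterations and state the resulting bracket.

[1.25, 1.375]

m = 1, g(m) = -4 (−); new bracket [1, 2]
m = 1.5, g(m) = 4.25 (+); new bracket [1, 1.5]
m = 1.25, g(m) = -0.59375 (−); new bracket [1.25, 1.5]
m = 1.375, g(m) = 1.6367 (+); new bracket [1.25, 1.375]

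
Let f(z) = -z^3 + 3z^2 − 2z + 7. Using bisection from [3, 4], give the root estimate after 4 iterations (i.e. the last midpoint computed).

3.0625

f(3.5) = -6.125 < 0, so the root lies in [3, 3.5]
f(3.25) = -2.140625 < 0, so the root lies in [3, 3.25]
f(3.125) = -0.470703 < 0, so the root lies in [3, 3.125]
f(3.0625) = 0.2888 > 0, so the root lies in [3.0625, 3.125]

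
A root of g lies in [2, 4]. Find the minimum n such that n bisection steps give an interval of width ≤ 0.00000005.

Width after n steps is 2/2^n. Need 2^n ≥ 2/0.00000005 = 40000000.
2^25 = 33554432 < 40000000 ≤ 2^26 = 67108864, so n = 26.

26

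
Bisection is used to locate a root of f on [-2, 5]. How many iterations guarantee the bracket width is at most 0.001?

Width after n steps is 7/2^n. Need 2^n ≥ 7/0.001 = 7000.
2^12 = 4096 < 7000 ≤ 2^13 = 8192, so n = 13.

13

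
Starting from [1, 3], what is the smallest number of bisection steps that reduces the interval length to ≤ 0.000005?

19

Width after n steps is 2/2^n. Need 2^n ≥ 2/0.000005 = 400000.
2^18 = 262144 < 400000 ≤ 2^19 = 524288, so n = 19.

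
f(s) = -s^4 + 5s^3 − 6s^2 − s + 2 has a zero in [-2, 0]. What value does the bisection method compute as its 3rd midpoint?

m = -1, f(m) = -9 (−); new bracket [-1, 0]
m = -0.5, f(m) = 0.3125 (+); new bracket [-1, -0.5]
m = -0.75, f(m) = -3.050781 (−); new bracket [-0.75, -0.5]

-0.75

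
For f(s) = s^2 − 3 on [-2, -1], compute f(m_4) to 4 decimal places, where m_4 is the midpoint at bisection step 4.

midpoint -1.5: f = -0.75 < 0 → [-2, -1.5]
midpoint -1.75: f = 0.0625 > 0 → [-1.75, -1.5]
midpoint -1.625: f = -0.359375 < 0 → [-1.75, -1.625]
midpoint -1.6875: f = -0.1523 < 0 → [-1.75, -1.6875]

-0.1523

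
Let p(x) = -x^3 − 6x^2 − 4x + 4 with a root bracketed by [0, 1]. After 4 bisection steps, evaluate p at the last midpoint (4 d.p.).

-0.3264

m = 0.5, p(m) = 0.375 (+); new bracket [0.5, 1]
m = 0.75, p(m) = -2.796875 (−); new bracket [0.5, 0.75]
m = 0.625, p(m) = -1.087891 (−); new bracket [0.5, 0.625]
m = 0.5625, p(m) = -0.3264 (−); new bracket [0.5, 0.5625]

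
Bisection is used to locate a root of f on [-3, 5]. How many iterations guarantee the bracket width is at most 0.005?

Width after n steps is 8/2^n. Need 2^n ≥ 8/0.005 = 1600.
2^10 = 1024 < 1600 ≤ 2^11 = 2048, so n = 11.

11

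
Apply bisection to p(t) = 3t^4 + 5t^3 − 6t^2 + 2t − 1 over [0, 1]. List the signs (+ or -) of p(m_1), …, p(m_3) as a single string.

-+-

p(0.5) = -0.6875 < 0, so the root lies in [0.5, 1]
p(0.75) = 0.183594 > 0, so the root lies in [0.5, 0.75]
p(0.625) = -0.415283 < 0, so the root lies in [0.625, 0.75]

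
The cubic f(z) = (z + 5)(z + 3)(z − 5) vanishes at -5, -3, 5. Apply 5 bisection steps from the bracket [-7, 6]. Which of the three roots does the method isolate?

5

midpoint -0.5: f = -61.875 < 0 → [-0.5, 6]
midpoint 2.75: f = -100.265625 < 0 → [2.75, 6]
midpoint 4.375: f = -43.212891 < 0 → [4.375, 6]
midpoint 5.1875: f = 15.6394 > 0 → [4.375, 5.1875]
midpoint 4.78125: f = -16.6491 < 0 → [4.78125, 5.1875]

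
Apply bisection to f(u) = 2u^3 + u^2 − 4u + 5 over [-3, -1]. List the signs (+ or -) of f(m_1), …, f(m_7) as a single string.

+----++

u = -2 gives f = 1, positive; keep [-3, -2]
u = -2.5 gives f = -10, negative; keep [-2.5, -2]
u = -2.25 gives f = -3.71875, negative; keep [-2.25, -2]
u = -2.125 gives f = -1.1758, negative; keep [-2.125, -2]
u = -2.0625 gives f = -0.0435, negative; keep [-2.0625, -2]
u = -2.03125 gives f = 0.4892, positive; keep [-2.0625, -2.03125]
u = -2.046875 gives f = 0.2256, positive; keep [-2.0625, -2.046875]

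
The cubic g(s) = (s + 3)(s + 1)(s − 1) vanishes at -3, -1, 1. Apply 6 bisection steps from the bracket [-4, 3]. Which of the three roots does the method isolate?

1

m = -0.5, g(m) = -1.875 (−); new bracket [-0.5, 3]
m = 1.25, g(m) = 2.390625 (+); new bracket [-0.5, 1.25]
m = 0.375, g(m) = -2.900391 (−); new bracket [0.375, 1.25]
m = 0.8125, g(m) = -1.2957 (−); new bracket [0.8125, 1.25]
m = 1.03125, g(m) = 0.2559 (+); new bracket [0.8125, 1.03125]
m = 0.921875, g(m) = -0.5889 (−); new bracket [0.921875, 1.03125]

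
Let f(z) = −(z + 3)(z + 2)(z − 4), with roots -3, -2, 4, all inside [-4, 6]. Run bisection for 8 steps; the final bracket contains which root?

midpoint 1: f = 36 > 0 → [1, 6]
midpoint 3.5: f = 17.875 > 0 → [3.5, 6]
midpoint 4.75: f = -39.234375 < 0 → [3.5, 4.75]
midpoint 4.125: f = -5.4551 < 0 → [3.5, 4.125]
midpoint 3.8125: f = 7.4246 > 0 → [3.8125, 4.125]
midpoint 3.96875: f = 1.2998 > 0 → [3.96875, 4.125]
midpoint 4.046875: f = -1.9974 < 0 → [3.96875, 4.046875]
midpoint 4.0078125: f = -0.3289 < 0 → [3.96875, 4.0078125]

4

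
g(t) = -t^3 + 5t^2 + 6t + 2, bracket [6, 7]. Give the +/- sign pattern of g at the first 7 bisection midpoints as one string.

m = 6.5, g(m) = -22.375 (−); new bracket [6, 6.5]
m = 6.25, g(m) = -9.328125 (−); new bracket [6, 6.25]
m = 6.125, g(m) = -3.455078 (−); new bracket [6, 6.125]
m = 6.0625, g(m) = -0.676 (−); new bracket [6, 6.0625]
m = 6.03125, g(m) = 0.6748 (+); new bracket [6.03125, 6.0625]
m = 6.046875, g(m) = 0.0026 (+); new bracket [6.046875, 6.0625]
m = 6.0546875, g(m) = -0.3359 (−); new bracket [6.046875, 6.0546875]

----++-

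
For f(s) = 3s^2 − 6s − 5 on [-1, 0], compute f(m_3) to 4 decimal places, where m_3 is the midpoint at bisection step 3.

-0.0781

m = -0.5, f(m) = -1.25 (−); new bracket [-1, -0.5]
m = -0.75, f(m) = 1.1875 (+); new bracket [-0.75, -0.5]
m = -0.625, f(m) = -0.078125 (−); new bracket [-0.75, -0.625]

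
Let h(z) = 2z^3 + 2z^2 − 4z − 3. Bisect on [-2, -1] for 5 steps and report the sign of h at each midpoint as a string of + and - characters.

h(-1.5) = 0.75 > 0, so the root lies in [-2, -1.5]
h(-1.75) = -0.59375 < 0, so the root lies in [-1.75, -1.5]
h(-1.625) = 0.199219 > 0, so the root lies in [-1.75, -1.625]
h(-1.6875) = -0.1655 < 0, so the root lies in [-1.6875, -1.625]
h(-1.65625) = 0.0246 > 0, so the root lies in [-1.6875, -1.65625]

+-+-+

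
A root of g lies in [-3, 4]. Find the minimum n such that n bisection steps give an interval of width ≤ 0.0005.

14

Width after n steps is 7/2^n. Need 2^n ≥ 7/0.0005 = 14000.
2^13 = 8192 < 14000 ≤ 2^14 = 16384, so n = 14.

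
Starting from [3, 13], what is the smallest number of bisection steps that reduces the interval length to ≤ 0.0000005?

25

Width after n steps is 10/2^n. Need 2^n ≥ 10/0.0000005 = 20000000.
2^24 = 16777216 < 20000000 ≤ 2^25 = 33554432, so n = 25.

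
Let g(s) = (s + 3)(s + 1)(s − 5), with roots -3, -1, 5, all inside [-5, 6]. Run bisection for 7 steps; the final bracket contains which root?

s = 0.5 gives g = -23.625, negative; keep [0.5, 6]
s = 3.25 gives g = -46.484375, negative; keep [3.25, 6]
s = 4.625 gives g = -16.083984, negative; keep [4.625, 6]
s = 5.3125 gives g = 16.3977, positive; keep [4.625, 5.3125]
s = 4.96875 gives g = -1.4864, negative; keep [4.96875, 5.3125]
s = 5.140625 gives g = 7.0296, positive; keep [4.96875, 5.140625]
s = 5.0546875 gives g = 2.667, positive; keep [4.96875, 5.0546875]

5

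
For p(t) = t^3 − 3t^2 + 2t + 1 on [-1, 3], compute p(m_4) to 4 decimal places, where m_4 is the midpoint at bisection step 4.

m = 1, p(m) = 1 (+); new bracket [-1, 1]
m = 0, p(m) = 1 (+); new bracket [-1, 0]
m = -0.5, p(m) = -0.875 (−); new bracket [-0.5, 0]
m = -0.25, p(m) = 0.2969 (+); new bracket [-0.5, -0.25]

0.2969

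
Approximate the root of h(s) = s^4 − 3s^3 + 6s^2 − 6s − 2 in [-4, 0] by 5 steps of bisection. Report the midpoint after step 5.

m = -2, h(m) = 74 (+); new bracket [-2, 0]
m = -1, h(m) = 14 (+); new bracket [-1, 0]
m = -0.5, h(m) = 2.9375 (+); new bracket [-0.5, 0]
m = -0.25, h(m) = -0.0742 (−); new bracket [-0.5, -0.25]
m = -0.375, h(m) = 1.2717 (+); new bracket [-0.375, -0.25]

-0.375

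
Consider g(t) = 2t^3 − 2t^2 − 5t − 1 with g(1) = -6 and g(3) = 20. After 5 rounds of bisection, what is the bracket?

g(2) = -3 < 0, so the root lies in [2, 3]
g(2.5) = 5.25 > 0, so the root lies in [2, 2.5]
g(2.25) = 0.40625 > 0, so the root lies in [2, 2.25]
g(2.125) = -1.4648 < 0, so the root lies in [2.125, 2.25]
g(2.1875) = -0.5728 < 0, so the root lies in [2.1875, 2.25]

[2.1875, 2.25]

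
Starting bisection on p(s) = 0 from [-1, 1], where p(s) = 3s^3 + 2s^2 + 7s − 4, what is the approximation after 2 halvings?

0.5

s = 0 gives p = -4, negative; keep [0, 1]
s = 0.5 gives p = 0.375, positive; keep [0, 0.5]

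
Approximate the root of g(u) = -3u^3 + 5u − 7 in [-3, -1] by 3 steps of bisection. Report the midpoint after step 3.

g(-2) = 7 > 0, so the root lies in [-2, -1]
g(-1.5) = -4.375 < 0, so the root lies in [-2, -1.5]
g(-1.75) = 0.328125 > 0, so the root lies in [-1.75, -1.5]

-1.75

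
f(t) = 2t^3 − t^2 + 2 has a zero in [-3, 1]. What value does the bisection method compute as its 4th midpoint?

-0.75

midpoint -1: f = -1 < 0 → [-1, 1]
midpoint 0: f = 2 > 0 → [-1, 0]
midpoint -0.5: f = 1.5 > 0 → [-1, -0.5]
midpoint -0.75: f = 0.5938 > 0 → [-1, -0.75]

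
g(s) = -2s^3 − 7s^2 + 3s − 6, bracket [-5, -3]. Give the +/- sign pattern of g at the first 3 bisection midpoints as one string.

midpoint -4: g = -2 < 0 → [-5, -4]
midpoint -4.5: g = 21 > 0 → [-4.5, -4]
midpoint -4.25: g = 8.34375 > 0 → [-4.25, -4]

-++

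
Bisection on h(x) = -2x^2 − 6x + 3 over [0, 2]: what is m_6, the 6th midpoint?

m = 1, h(m) = -5 (−); new bracket [0, 1]
m = 0.5, h(m) = -0.5 (−); new bracket [0, 0.5]
m = 0.25, h(m) = 1.375 (+); new bracket [0.25, 0.5]
m = 0.375, h(m) = 0.4688 (+); new bracket [0.375, 0.5]
m = 0.4375, h(m) = -0.0078 (−); new bracket [0.375, 0.4375]
m = 0.40625, h(m) = 0.2324 (+); new bracket [0.40625, 0.4375]

0.40625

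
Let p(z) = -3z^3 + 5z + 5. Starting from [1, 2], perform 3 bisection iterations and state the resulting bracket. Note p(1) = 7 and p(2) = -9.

[1.625, 1.75]

midpoint 1.5: p = 2.375 > 0 → [1.5, 2]
midpoint 1.75: p = -2.328125 < 0 → [1.5, 1.75]
midpoint 1.625: p = 0.251953 > 0 → [1.625, 1.75]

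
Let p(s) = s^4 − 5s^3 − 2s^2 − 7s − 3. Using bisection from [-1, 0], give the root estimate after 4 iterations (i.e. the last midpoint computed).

m = -0.5, p(m) = 0.6875 (+); new bracket [-0.5, 0]
m = -0.25, p(m) = -1.292969 (−); new bracket [-0.5, -0.25]
m = -0.375, p(m) = -0.372803 (−); new bracket [-0.5, -0.375]
m = -0.4375, p(m) = 0.135 (+); new bracket [-0.4375, -0.375]

-0.4375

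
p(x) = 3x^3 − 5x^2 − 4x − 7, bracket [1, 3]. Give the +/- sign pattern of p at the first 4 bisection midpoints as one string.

m = 2, p(m) = -11 (−); new bracket [2, 3]
m = 2.5, p(m) = -1.375 (−); new bracket [2.5, 3]
m = 2.75, p(m) = 6.578125 (+); new bracket [2.5, 2.75]
m = 2.625, p(m) = 2.3105 (+); new bracket [2.5, 2.625]

--++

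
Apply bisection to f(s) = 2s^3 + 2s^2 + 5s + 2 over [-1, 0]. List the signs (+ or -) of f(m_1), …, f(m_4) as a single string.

-+++

f(-0.5) = -0.25 < 0, so the root lies in [-0.5, 0]
f(-0.25) = 0.84375 > 0, so the root lies in [-0.5, -0.25]
f(-0.375) = 0.300781 > 0, so the root lies in [-0.5, -0.375]
f(-0.4375) = 0.0278 > 0, so the root lies in [-0.5, -0.4375]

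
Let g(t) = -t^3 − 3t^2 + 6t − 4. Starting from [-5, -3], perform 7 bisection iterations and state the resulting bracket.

midpoint -4: g = -12 < 0 → [-5, -4]
midpoint -4.5: g = -0.625 < 0 → [-5, -4.5]
midpoint -4.75: g = 6.984375 > 0 → [-4.75, -4.5]
midpoint -4.625: g = 3.0098 > 0 → [-4.625, -4.5]
midpoint -4.5625: g = 1.1506 > 0 → [-4.5625, -4.5]
midpoint -4.53125: g = 0.2525 > 0 → [-4.53125, -4.5]
midpoint -4.515625: g = -0.1888 < 0 → [-4.53125, -4.515625]

[-4.53125, -4.515625]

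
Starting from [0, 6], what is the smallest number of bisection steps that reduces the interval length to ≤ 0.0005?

14

Width after n steps is 6/2^n. Need 2^n ≥ 6/0.0005 = 12000.
2^13 = 8192 < 12000 ≤ 2^14 = 16384, so n = 14.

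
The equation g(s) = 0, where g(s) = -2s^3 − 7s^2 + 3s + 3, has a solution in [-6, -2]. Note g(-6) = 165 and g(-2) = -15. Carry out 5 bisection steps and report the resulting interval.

[-3.875, -3.75]

s = -4 gives g = 7, positive; keep [-4, -2]
s = -3 gives g = -15, negative; keep [-4, -3]
s = -3.5 gives g = -7.5, negative; keep [-4, -3.5]
s = -3.75 gives g = -1.2188, negative; keep [-4, -3.75]
s = -3.875 gives g = 2.6367, positive; keep [-3.875, -3.75]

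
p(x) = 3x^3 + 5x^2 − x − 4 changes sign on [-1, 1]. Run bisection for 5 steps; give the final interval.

m = 0, p(m) = -4 (−); new bracket [0, 1]
m = 0.5, p(m) = -2.875 (−); new bracket [0.5, 1]
m = 0.75, p(m) = -0.671875 (−); new bracket [0.75, 1]
m = 0.875, p(m) = 0.9629 (+); new bracket [0.75, 0.875]
m = 0.8125, p(m) = 0.0974 (+); new bracket [0.75, 0.8125]

[0.75, 0.8125]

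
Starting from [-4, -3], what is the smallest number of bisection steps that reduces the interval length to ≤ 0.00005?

15

Width after n steps is 1/2^n. Need 2^n ≥ 1/0.00005 = 20000.
2^14 = 16384 < 20000 ≤ 2^15 = 32768, so n = 15.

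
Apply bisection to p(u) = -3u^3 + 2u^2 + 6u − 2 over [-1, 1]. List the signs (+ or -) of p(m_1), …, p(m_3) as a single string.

p(0) = -2 < 0, so the root lies in [0, 1]
p(0.5) = 1.125 > 0, so the root lies in [0, 0.5]
p(0.25) = -0.421875 < 0, so the root lies in [0.25, 0.5]

-+-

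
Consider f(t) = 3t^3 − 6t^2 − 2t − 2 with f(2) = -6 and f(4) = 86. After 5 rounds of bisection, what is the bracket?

f(3) = 19 > 0, so the root lies in [2, 3]
f(2.5) = 2.375 > 0, so the root lies in [2, 2.5]
f(2.25) = -2.703125 < 0, so the root lies in [2.25, 2.5]
f(2.375) = -0.4043 < 0, so the root lies in [2.375, 2.5]
f(2.4375) = 0.9231 > 0, so the root lies in [2.375, 2.4375]

[2.375, 2.4375]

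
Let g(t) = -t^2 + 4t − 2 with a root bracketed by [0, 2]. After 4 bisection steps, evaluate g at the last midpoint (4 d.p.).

0.1094

t = 1 gives g = 1, positive; keep [0, 1]
t = 0.5 gives g = -0.25, negative; keep [0.5, 1]
t = 0.75 gives g = 0.4375, positive; keep [0.5, 0.75]
t = 0.625 gives g = 0.1094, positive; keep [0.5, 0.625]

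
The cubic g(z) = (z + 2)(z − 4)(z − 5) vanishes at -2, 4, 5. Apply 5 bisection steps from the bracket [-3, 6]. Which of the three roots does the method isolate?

m = 1.5, g(m) = 30.625 (+); new bracket [-3, 1.5]
m = -0.75, g(m) = 34.140625 (+); new bracket [-3, -0.75]
m = -1.875, g(m) = 5.048828 (+); new bracket [-3, -1.875]
m = -2.4375, g(m) = -20.947 (−); new bracket [-2.4375, -1.875]
m = -2.15625, g(m) = -6.8837 (−); new bracket [-2.15625, -1.875]

-2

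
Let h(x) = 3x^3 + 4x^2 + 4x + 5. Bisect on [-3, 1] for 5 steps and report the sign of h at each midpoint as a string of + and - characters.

h(-1) = 2 > 0, so the root lies in [-3, -1]
h(-2) = -11 < 0, so the root lies in [-2, -1]
h(-1.5) = -2.125 < 0, so the root lies in [-1.5, -1]
h(-1.25) = 0.3906 > 0, so the root lies in [-1.5, -1.25]
h(-1.375) = -0.7363 < 0, so the root lies in [-1.375, -1.25]

+--+-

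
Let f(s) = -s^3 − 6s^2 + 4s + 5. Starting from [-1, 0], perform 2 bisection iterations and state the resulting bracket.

s = -0.5 gives f = 1.625, positive; keep [-1, -0.5]
s = -0.75 gives f = -0.953125, negative; keep [-0.75, -0.5]

[-0.75, -0.5]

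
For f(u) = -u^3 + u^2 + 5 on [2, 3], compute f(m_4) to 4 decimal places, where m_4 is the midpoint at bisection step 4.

0.4802

m = 2.5, f(m) = -4.375 (−); new bracket [2, 2.5]
m = 2.25, f(m) = -1.328125 (−); new bracket [2, 2.25]
m = 2.125, f(m) = -0.080078 (−); new bracket [2, 2.125]
m = 2.0625, f(m) = 0.4802 (+); new bracket [2.0625, 2.125]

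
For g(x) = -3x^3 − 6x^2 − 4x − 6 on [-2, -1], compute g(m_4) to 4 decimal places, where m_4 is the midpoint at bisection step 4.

-0.5979

g(-1.5) = -3.375 < 0, so the root lies in [-2, -1.5]
g(-1.75) = -1.296875 < 0, so the root lies in [-2, -1.75]
g(-1.875) = 0.181641 > 0, so the root lies in [-1.875, -1.75]
g(-1.8125) = -0.5979 < 0, so the root lies in [-1.875, -1.8125]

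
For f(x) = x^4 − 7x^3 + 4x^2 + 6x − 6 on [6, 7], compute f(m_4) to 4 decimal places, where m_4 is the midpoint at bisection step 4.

m = 6.5, f(m) = 64.6875 (+); new bracket [6, 6.5]
m = 6.25, f(m) = 4.644531 (+); new bracket [6, 6.25]
m = 6.125, f(m) = -20.247803 (−); new bracket [6.125, 6.25]
m = 6.1875, f(m) = -8.207 (−); new bracket [6.1875, 6.25]

-8.2070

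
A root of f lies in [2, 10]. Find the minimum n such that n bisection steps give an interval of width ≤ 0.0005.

Width after n steps is 8/2^n. Need 2^n ≥ 8/0.0005 = 16000.
2^13 = 8192 < 16000 ≤ 2^14 = 16384, so n = 14.

14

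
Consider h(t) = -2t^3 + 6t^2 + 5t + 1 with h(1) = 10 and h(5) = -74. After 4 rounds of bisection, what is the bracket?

h(3) = 16 > 0, so the root lies in [3, 5]
h(4) = -11 < 0, so the root lies in [3, 4]
h(3.5) = 6.25 > 0, so the root lies in [3.5, 4]
h(3.75) = -1.3438 < 0, so the root lies in [3.5, 3.75]

[3.5, 3.75]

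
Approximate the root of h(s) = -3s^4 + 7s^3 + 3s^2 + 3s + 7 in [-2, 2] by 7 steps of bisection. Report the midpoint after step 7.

midpoint 0: h = 7 > 0 → [-2, 0]
midpoint -1: h = -3 < 0 → [-1, 0]
midpoint -0.5: h = 5.1875 > 0 → [-1, -0.5]
midpoint -0.75: h = 2.5352 > 0 → [-1, -0.75]
midpoint -0.875: h = 0.2239 > 0 → [-1, -0.875]
midpoint -0.9375: h = -1.261 < 0 → [-0.9375, -0.875]
midpoint -0.90625: h = -0.4885 < 0 → [-0.90625, -0.875]

-0.90625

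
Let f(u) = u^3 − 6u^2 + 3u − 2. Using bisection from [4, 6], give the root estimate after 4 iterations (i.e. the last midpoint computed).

5.625

m = 5, f(m) = -12 (−); new bracket [5, 6]
m = 5.5, f(m) = -0.625 (−); new bracket [5.5, 6]
m = 5.75, f(m) = 6.984375 (+); new bracket [5.5, 5.75]
m = 5.625, f(m) = 3.0098 (+); new bracket [5.5, 5.625]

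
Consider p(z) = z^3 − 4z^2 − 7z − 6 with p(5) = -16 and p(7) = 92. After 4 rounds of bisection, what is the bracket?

[5.375, 5.5]

p(6) = 24 > 0, so the root lies in [5, 6]
p(5.5) = 0.875 > 0, so the root lies in [5, 5.5]
p(5.25) = -8.296875 < 0, so the root lies in [5.25, 5.5]
p(5.375) = -3.9004 < 0, so the root lies in [5.375, 5.5]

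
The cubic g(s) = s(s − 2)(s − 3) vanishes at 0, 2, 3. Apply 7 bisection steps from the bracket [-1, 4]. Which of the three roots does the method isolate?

s = 1.5 gives g = 1.125, positive; keep [-1, 1.5]
s = 0.25 gives g = 1.203125, positive; keep [-1, 0.25]
s = -0.375 gives g = -3.005859, negative; keep [-0.375, 0.25]
s = -0.0625 gives g = -0.3948, negative; keep [-0.0625, 0.25]
s = 0.09375 gives g = 0.5194, positive; keep [-0.0625, 0.09375]
s = 0.015625 gives g = 0.0925, positive; keep [-0.0625, 0.015625]
s = -0.0234375 gives g = -0.1434, negative; keep [-0.0234375, 0.015625]

0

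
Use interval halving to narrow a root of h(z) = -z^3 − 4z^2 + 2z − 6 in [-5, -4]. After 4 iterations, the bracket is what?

[-4.75, -4.6875]

z = -4.5 gives h = -4.875, negative; keep [-5, -4.5]
z = -4.75 gives h = 1.421875, positive; keep [-4.75, -4.5]
z = -4.625 gives h = -1.880859, negative; keep [-4.75, -4.625]
z = -4.6875 gives h = -0.2688, negative; keep [-4.75, -4.6875]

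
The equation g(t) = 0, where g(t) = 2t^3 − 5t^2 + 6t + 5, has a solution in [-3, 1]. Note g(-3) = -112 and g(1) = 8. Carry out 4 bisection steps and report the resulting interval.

[-0.75, -0.5]

t = -1 gives g = -8, negative; keep [-1, 1]
t = 0 gives g = 5, positive; keep [-1, 0]
t = -0.5 gives g = 0.5, positive; keep [-1, -0.5]
t = -0.75 gives g = -3.1562, negative; keep [-0.75, -0.5]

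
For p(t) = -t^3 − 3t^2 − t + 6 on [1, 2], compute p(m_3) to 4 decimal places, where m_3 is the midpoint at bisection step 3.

-0.3457

m = 1.5, p(m) = -5.625 (−); new bracket [1, 1.5]
m = 1.25, p(m) = -1.890625 (−); new bracket [1, 1.25]
m = 1.125, p(m) = -0.345703 (−); new bracket [1, 1.125]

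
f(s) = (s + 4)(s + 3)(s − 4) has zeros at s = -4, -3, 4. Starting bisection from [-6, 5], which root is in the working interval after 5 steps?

4

m = -0.5, f(m) = -39.375 (−); new bracket [-0.5, 5]
m = 2.25, f(m) = -57.421875 (−); new bracket [2.25, 5]
m = 3.625, f(m) = -18.943359 (−); new bracket [3.625, 5]
m = 4.3125, f(m) = 18.9954 (+); new bracket [3.625, 4.3125]
m = 3.96875, f(m) = -1.7354 (−); new bracket [3.96875, 4.3125]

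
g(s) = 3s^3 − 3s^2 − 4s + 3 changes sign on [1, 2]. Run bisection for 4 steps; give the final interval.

midpoint 1.5: g = 0.375 > 0 → [1, 1.5]
midpoint 1.25: g = -0.828125 < 0 → [1.25, 1.5]
midpoint 1.375: g = -0.373047 < 0 → [1.375, 1.5]
midpoint 1.4375: g = -0.0378 < 0 → [1.4375, 1.5]

[1.4375, 1.5]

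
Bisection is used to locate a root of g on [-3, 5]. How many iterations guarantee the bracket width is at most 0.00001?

20

Width after n steps is 8/2^n. Need 2^n ≥ 8/0.00001 = 800000.
2^19 = 524288 < 800000 ≤ 2^20 = 1048576, so n = 20.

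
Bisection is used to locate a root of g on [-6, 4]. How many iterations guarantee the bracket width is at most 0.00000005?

Width after n steps is 10/2^n. Need 2^n ≥ 10/0.00000005 = 200000000.
2^27 = 134217728 < 200000000 ≤ 2^28 = 268435456, so n = 28.

28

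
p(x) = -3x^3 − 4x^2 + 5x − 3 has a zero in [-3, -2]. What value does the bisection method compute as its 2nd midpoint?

m = -2.5, p(m) = 6.375 (+); new bracket [-2.5, -2]
m = -2.25, p(m) = -0.328125 (−); new bracket [-2.5, -2.25]

-2.25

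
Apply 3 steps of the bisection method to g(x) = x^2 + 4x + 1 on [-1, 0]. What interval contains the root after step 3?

x = -0.5 gives g = -0.75, negative; keep [-0.5, 0]
x = -0.25 gives g = 0.0625, positive; keep [-0.5, -0.25]
x = -0.375 gives g = -0.359375, negative; keep [-0.375, -0.25]

[-0.375, -0.25]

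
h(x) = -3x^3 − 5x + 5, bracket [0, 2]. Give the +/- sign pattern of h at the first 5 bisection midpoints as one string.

h(1) = -3 < 0, so the root lies in [0, 1]
h(0.5) = 2.125 > 0, so the root lies in [0.5, 1]
h(0.75) = -0.015625 < 0, so the root lies in [0.5, 0.75]
h(0.625) = 1.1426 > 0, so the root lies in [0.625, 0.75]
h(0.6875) = 0.5876 > 0, so the root lies in [0.6875, 0.75]

-+-++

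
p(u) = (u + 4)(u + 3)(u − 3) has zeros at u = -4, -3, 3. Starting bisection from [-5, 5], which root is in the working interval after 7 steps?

3

midpoint 0: p = -36 < 0 → [0, 5]
midpoint 2.5: p = -17.875 < 0 → [2.5, 5]
midpoint 3.75: p = 39.234375 > 0 → [2.5, 3.75]
midpoint 3.125: p = 5.4551 > 0 → [2.5, 3.125]
midpoint 2.8125: p = -7.4246 < 0 → [2.8125, 3.125]
midpoint 2.96875: p = -1.2998 < 0 → [2.96875, 3.125]
midpoint 3.046875: p = 1.9974 > 0 → [2.96875, 3.046875]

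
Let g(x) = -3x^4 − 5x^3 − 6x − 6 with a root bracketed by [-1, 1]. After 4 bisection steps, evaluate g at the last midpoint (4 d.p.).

0.8411

midpoint 0: g = -6 < 0 → [-1, 0]
midpoint -0.5: g = -2.5625 < 0 → [-1, -0.5]
midpoint -0.75: g = -0.339844 < 0 → [-1, -0.75]
midpoint -0.875: g = 0.8411 > 0 → [-0.875, -0.75]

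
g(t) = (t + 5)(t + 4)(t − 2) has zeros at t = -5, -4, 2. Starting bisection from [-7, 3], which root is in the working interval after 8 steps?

2

m = -2, g(m) = -24 (−); new bracket [-2, 3]
m = 0.5, g(m) = -37.125 (−); new bracket [0.5, 3]
m = 1.75, g(m) = -9.703125 (−); new bracket [1.75, 3]
m = 2.375, g(m) = 17.6309 (+); new bracket [1.75, 2.375]
m = 2.0625, g(m) = 2.676 (+); new bracket [1.75, 2.0625]
m = 1.90625, g(m) = -3.8241 (−); new bracket [1.90625, 2.0625]
m = 1.984375, g(m) = -0.6531 (−); new bracket [1.984375, 2.0625]
m = 2.0234375, g(m) = 0.9915 (+); new bracket [1.984375, 2.0234375]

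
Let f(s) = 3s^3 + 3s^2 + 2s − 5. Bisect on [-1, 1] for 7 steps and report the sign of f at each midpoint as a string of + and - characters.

f(0) = -5 < 0, so the root lies in [0, 1]
f(0.5) = -2.875 < 0, so the root lies in [0.5, 1]
f(0.75) = -0.546875 < 0, so the root lies in [0.75, 1]
f(0.875) = 1.0566 > 0, so the root lies in [0.75, 0.875]
f(0.8125) = 0.2146 > 0, so the root lies in [0.75, 0.8125]
f(0.78125) = -0.1759 < 0, so the root lies in [0.78125, 0.8125]
f(0.796875) = 0.0168 > 0, so the root lies in [0.78125, 0.796875]

---++-+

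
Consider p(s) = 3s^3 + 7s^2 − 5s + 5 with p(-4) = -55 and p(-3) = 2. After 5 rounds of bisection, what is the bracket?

s = -3.5 gives p = -20.375, negative; keep [-3.5, -3]
s = -3.25 gives p = -7.796875, negative; keep [-3.25, -3]
s = -3.125 gives p = -2.568359, negative; keep [-3.125, -3]
s = -3.0625 gives p = -0.2039, negative; keep [-3.0625, -3]
s = -3.03125 gives p = 0.9179, positive; keep [-3.0625, -3.03125]

[-3.0625, -3.03125]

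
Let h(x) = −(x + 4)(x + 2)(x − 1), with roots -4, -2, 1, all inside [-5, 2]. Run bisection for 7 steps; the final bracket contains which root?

midpoint -1.5: h = 3.125 > 0 → [-1.5, 2]
midpoint 0.25: h = 7.171875 > 0 → [0.25, 2]
midpoint 1.125: h = -2.001953 < 0 → [0.25, 1.125]
midpoint 0.6875: h = 3.9368 > 0 → [0.6875, 1.125]
midpoint 0.90625: h = 1.3368 > 0 → [0.90625, 1.125]
midpoint 1.015625: h = -0.2363 < 0 → [0.90625, 1.015625]
midpoint 0.9609375: h = 0.5738 > 0 → [0.9609375, 1.015625]

1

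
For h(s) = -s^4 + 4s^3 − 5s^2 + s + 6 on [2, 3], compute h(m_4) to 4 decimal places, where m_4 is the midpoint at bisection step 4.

s = 2.5 gives h = 0.6875, positive; keep [2.5, 3]
s = 2.75 gives h = -3.066406, negative; keep [2.5, 2.75]
s = 2.625 gives h = -0.957275, negative; keep [2.5, 2.625]
s = 2.5625 gives h = -0.0816, negative; keep [2.5, 2.5625]

-0.0816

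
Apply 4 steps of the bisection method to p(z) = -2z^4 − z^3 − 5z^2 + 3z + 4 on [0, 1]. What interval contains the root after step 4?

z = 0.5 gives p = 4, positive; keep [0.5, 1]
z = 0.75 gives p = 2.382812, positive; keep [0.75, 1]
z = 0.875 gives p = 0.95459, positive; keep [0.875, 1]
z = 0.9375 gives p = 0.049, positive; keep [0.9375, 1]

[0.9375, 1]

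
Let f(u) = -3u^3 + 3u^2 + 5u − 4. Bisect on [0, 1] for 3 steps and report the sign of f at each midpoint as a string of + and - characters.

m = 0.5, f(m) = -1.125 (−); new bracket [0.5, 1]
m = 0.75, f(m) = 0.171875 (+); new bracket [0.5, 0.75]
m = 0.625, f(m) = -0.435547 (−); new bracket [0.625, 0.75]

-+-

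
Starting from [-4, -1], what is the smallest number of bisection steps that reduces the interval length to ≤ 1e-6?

Width after n steps is 3/2^n. Need 2^n ≥ 3/1e-6 = 3000000.
2^21 = 2097152 < 3000000 ≤ 2^22 = 4194304, so n = 22.

22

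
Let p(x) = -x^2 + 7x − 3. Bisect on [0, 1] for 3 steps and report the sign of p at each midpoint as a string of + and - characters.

+--

x = 0.5 gives p = 0.25, positive; keep [0, 0.5]
x = 0.25 gives p = -1.3125, negative; keep [0.25, 0.5]
x = 0.375 gives p = -0.515625, negative; keep [0.375, 0.5]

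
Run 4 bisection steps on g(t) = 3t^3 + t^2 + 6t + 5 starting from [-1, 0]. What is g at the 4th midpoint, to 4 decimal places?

midpoint -0.5: g = 1.875 > 0 → [-1, -0.5]
midpoint -0.75: g = -0.203125 < 0 → [-0.75, -0.5]
midpoint -0.625: g = 0.908203 > 0 → [-0.75, -0.625]
midpoint -0.6875: g = 0.3728 > 0 → [-0.75, -0.6875]

0.3728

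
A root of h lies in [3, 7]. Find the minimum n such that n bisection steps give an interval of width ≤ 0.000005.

20

Width after n steps is 4/2^n. Need 2^n ≥ 4/0.000005 = 800000.
2^19 = 524288 < 800000 ≤ 2^20 = 1048576, so n = 20.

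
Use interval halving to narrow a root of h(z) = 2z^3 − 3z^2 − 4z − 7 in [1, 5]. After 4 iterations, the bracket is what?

[2.5, 2.75]

midpoint 3: h = 8 > 0 → [1, 3]
midpoint 2: h = -11 < 0 → [2, 3]
midpoint 2.5: h = -4.5 < 0 → [2.5, 3]
midpoint 2.75: h = 0.9062 > 0 → [2.5, 2.75]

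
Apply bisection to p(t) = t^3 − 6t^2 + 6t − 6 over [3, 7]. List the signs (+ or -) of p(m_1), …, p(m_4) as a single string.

p(5) = -1 < 0, so the root lies in [5, 7]
p(6) = 30 > 0, so the root lies in [5, 6]
p(5.5) = 11.875 > 0, so the root lies in [5, 5.5]
p(5.25) = 4.8281 > 0, so the root lies in [5, 5.25]

-+++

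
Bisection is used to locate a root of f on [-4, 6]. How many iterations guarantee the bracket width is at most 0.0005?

15

Width after n steps is 10/2^n. Need 2^n ≥ 10/0.0005 = 20000.
2^14 = 16384 < 20000 ≤ 2^15 = 32768, so n = 15.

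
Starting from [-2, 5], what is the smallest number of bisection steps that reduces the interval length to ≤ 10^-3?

Width after n steps is 7/2^n. Need 2^n ≥ 7/10^-3 = 7000.
2^12 = 4096 < 7000 ≤ 2^13 = 8192, so n = 13.

13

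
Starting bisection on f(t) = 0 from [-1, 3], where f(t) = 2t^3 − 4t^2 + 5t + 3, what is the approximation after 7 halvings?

-0.40625

midpoint 1: f = 6 > 0 → [-1, 1]
midpoint 0: f = 3 > 0 → [-1, 0]
midpoint -0.5: f = -0.75 < 0 → [-0.5, 0]
midpoint -0.25: f = 1.4688 > 0 → [-0.5, -0.25]
midpoint -0.375: f = 0.457 > 0 → [-0.5, -0.375]
midpoint -0.4375: f = -0.1206 < 0 → [-0.4375, -0.375]
midpoint -0.40625: f = 0.1745 > 0 → [-0.4375, -0.40625]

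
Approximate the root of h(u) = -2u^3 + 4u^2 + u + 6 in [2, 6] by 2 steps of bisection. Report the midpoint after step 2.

midpoint 4: h = -54 < 0 → [2, 4]
midpoint 3: h = -9 < 0 → [2, 3]

3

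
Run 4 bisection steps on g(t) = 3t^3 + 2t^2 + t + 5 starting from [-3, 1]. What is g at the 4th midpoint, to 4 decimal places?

t = -1 gives g = 3, positive; keep [-3, -1]
t = -2 gives g = -13, negative; keep [-2, -1]
t = -1.5 gives g = -2.125, negative; keep [-1.5, -1]
t = -1.25 gives g = 1.0156, positive; keep [-1.5, -1.25]

1.0156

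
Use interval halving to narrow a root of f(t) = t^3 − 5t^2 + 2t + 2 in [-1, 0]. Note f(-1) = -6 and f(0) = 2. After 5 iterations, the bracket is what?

midpoint -0.5: f = -0.375 < 0 → [-0.5, 0]
midpoint -0.25: f = 1.171875 > 0 → [-0.5, -0.25]
midpoint -0.375: f = 0.494141 > 0 → [-0.5, -0.375]
midpoint -0.4375: f = 0.0842 > 0 → [-0.5, -0.4375]
midpoint -0.46875: f = -0.1391 < 0 → [-0.46875, -0.4375]

[-0.46875, -0.4375]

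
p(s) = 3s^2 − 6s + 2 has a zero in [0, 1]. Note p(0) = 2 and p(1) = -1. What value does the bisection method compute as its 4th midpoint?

s = 0.5 gives p = -0.25, negative; keep [0, 0.5]
s = 0.25 gives p = 0.6875, positive; keep [0.25, 0.5]
s = 0.375 gives p = 0.171875, positive; keep [0.375, 0.5]
s = 0.4375 gives p = -0.0508, negative; keep [0.375, 0.4375]

0.4375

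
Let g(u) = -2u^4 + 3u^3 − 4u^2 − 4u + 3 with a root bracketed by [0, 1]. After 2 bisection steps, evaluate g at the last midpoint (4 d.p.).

-1.6172

u = 0.5 gives g = 0.25, positive; keep [0.5, 1]
u = 0.75 gives g = -1.617188, negative; keep [0.5, 0.75]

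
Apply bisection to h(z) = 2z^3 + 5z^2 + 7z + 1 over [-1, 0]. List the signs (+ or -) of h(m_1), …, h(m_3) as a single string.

--+

h(-0.5) = -1.5 < 0, so the root lies in [-0.5, 0]
h(-0.25) = -0.46875 < 0, so the root lies in [-0.25, 0]
h(-0.125) = 0.199219 > 0, so the root lies in [-0.25, -0.125]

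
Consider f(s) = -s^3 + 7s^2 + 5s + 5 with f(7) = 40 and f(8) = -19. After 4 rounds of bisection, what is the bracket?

m = 7.5, f(m) = 14.375 (+); new bracket [7.5, 8]
m = 7.75, f(m) = -1.296875 (−); new bracket [7.5, 7.75]
m = 7.625, f(m) = 6.787109 (+); new bracket [7.625, 7.75]
m = 7.6875, f(m) = 2.8079 (+); new bracket [7.6875, 7.75]

[7.6875, 7.75]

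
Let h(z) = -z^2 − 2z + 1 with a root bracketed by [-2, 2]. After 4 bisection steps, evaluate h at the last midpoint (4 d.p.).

z = 0 gives h = 1, positive; keep [0, 2]
z = 1 gives h = -2, negative; keep [0, 1]
z = 0.5 gives h = -0.25, negative; keep [0, 0.5]
z = 0.25 gives h = 0.4375, positive; keep [0.25, 0.5]

0.4375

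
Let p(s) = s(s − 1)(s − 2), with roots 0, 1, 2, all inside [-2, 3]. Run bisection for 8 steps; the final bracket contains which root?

p(0.5) = 0.375 > 0, so the root lies in [-2, 0.5]
p(-0.75) = -3.609375 < 0, so the root lies in [-0.75, 0.5]
p(-0.125) = -0.298828 < 0, so the root lies in [-0.125, 0.5]
p(0.1875) = 0.2761 > 0, so the root lies in [-0.125, 0.1875]
p(0.03125) = 0.0596 > 0, so the root lies in [-0.125, 0.03125]
p(-0.046875) = -0.1004 < 0, so the root lies in [-0.046875, 0.03125]
p(-0.0078125) = -0.0158 < 0, so the root lies in [-0.0078125, 0.03125]
p(0.01171875) = 0.023 > 0, so the root lies in [-0.0078125, 0.01171875]

0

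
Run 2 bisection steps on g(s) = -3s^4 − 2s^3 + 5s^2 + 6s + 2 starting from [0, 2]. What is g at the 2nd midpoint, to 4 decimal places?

0.3125

s = 1 gives g = 8, positive; keep [1, 2]
s = 1.5 gives g = 0.3125, positive; keep [1.5, 2]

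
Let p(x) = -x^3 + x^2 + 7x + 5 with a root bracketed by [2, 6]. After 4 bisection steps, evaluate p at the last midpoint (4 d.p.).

midpoint 4: p = -15 < 0 → [2, 4]
midpoint 3: p = 8 > 0 → [3, 4]
midpoint 3.5: p = -1.125 < 0 → [3, 3.5]
midpoint 3.25: p = 3.9844 > 0 → [3.25, 3.5]

3.9844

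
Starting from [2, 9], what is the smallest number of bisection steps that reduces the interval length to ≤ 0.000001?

Width after n steps is 7/2^n. Need 2^n ≥ 7/0.000001 = 7000000.
2^22 = 4194304 < 7000000 ≤ 2^23 = 8388608, so n = 23.

23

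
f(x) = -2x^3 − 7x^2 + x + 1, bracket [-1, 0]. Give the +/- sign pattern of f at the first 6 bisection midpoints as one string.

-+-+--

m = -0.5, f(m) = -1 (−); new bracket [-0.5, 0]
m = -0.25, f(m) = 0.34375 (+); new bracket [-0.5, -0.25]
m = -0.375, f(m) = -0.253906 (−); new bracket [-0.375, -0.25]
m = -0.3125, f(m) = 0.0649 (+); new bracket [-0.375, -0.3125]
m = -0.34375, f(m) = -0.0897 (−); new bracket [-0.34375, -0.3125]
m = -0.328125, f(m) = -0.0111 (−); new bracket [-0.328125, -0.3125]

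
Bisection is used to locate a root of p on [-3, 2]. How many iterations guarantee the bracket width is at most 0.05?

Width after n steps is 5/2^n. Need 2^n ≥ 5/0.05 = 100.
2^6 = 64 < 100 ≤ 2^7 = 128, so n = 7.

7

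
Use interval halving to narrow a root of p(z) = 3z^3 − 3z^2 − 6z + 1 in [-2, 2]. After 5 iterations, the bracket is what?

[-1.125, -1]

z = 0 gives p = 1, positive; keep [-2, 0]
z = -1 gives p = 1, positive; keep [-2, -1]
z = -1.5 gives p = -6.875, negative; keep [-1.5, -1]
z = -1.25 gives p = -2.0469, negative; keep [-1.25, -1]
z = -1.125 gives p = -0.3184, negative; keep [-1.125, -1]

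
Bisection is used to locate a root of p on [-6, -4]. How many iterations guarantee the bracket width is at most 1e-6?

Width after n steps is 2/2^n. Need 2^n ≥ 2/1e-6 = 2000000.
2^20 = 1048576 < 2000000 ≤ 2^21 = 2097152, so n = 21.

21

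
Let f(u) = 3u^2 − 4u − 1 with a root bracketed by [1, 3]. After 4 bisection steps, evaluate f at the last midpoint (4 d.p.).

0.4219

midpoint 2: f = 3 > 0 → [1, 2]
midpoint 1.5: f = -0.25 < 0 → [1.5, 2]
midpoint 1.75: f = 1.1875 > 0 → [1.5, 1.75]
midpoint 1.625: f = 0.4219 > 0 → [1.5, 1.625]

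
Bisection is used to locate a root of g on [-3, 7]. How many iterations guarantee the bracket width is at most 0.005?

Width after n steps is 10/2^n. Need 2^n ≥ 10/0.005 = 2000.
2^10 = 1024 < 2000 ≤ 2^11 = 2048, so n = 11.

11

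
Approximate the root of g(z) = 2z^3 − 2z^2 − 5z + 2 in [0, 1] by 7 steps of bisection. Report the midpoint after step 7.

g(0.5) = -0.75 < 0, so the root lies in [0, 0.5]
g(0.25) = 0.65625 > 0, so the root lies in [0.25, 0.5]
g(0.375) = -0.050781 < 0, so the root lies in [0.25, 0.375]
g(0.3125) = 0.3032 > 0, so the root lies in [0.3125, 0.375]
g(0.34375) = 0.1262 > 0, so the root lies in [0.34375, 0.375]
g(0.359375) = 0.0377 > 0, so the root lies in [0.359375, 0.375]
g(0.3671875) = -0.0066 < 0, so the root lies in [0.359375, 0.3671875]

0.3671875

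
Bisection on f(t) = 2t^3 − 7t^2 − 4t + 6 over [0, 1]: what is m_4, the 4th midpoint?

0.6875

f(0.5) = 2.5 > 0, so the root lies in [0.5, 1]
f(0.75) = -0.09375 < 0, so the root lies in [0.5, 0.75]
f(0.625) = 1.253906 > 0, so the root lies in [0.625, 0.75]
f(0.6875) = 0.5913 > 0, so the root lies in [0.6875, 0.75]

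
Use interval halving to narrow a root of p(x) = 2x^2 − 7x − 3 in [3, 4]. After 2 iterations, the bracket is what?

[3.75, 4]

midpoint 3.5: p = -3 < 0 → [3.5, 4]
midpoint 3.75: p = -1.125 < 0 → [3.75, 4]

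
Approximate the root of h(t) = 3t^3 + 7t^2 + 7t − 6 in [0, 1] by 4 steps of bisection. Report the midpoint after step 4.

0.5625

t = 0.5 gives h = -0.375, negative; keep [0.5, 1]
t = 0.75 gives h = 4.453125, positive; keep [0.5, 0.75]
t = 0.625 gives h = 1.841797, positive; keep [0.5, 0.625]
t = 0.5625 gives h = 0.6863, positive; keep [0.5, 0.5625]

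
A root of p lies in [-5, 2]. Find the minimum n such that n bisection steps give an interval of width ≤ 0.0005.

Width after n steps is 7/2^n. Need 2^n ≥ 7/0.0005 = 14000.
2^13 = 8192 < 14000 ≤ 2^14 = 16384, so n = 14.

14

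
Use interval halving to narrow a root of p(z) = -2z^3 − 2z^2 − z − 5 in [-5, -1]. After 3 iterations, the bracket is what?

midpoint -3: p = 34 > 0 → [-3, -1]
midpoint -2: p = 5 > 0 → [-2, -1]
midpoint -1.5: p = -1.25 < 0 → [-2, -1.5]

[-2, -1.5]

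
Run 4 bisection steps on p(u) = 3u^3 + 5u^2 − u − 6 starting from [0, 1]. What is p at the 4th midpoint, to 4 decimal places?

p(0.5) = -4.875 < 0, so the root lies in [0.5, 1]
p(0.75) = -2.671875 < 0, so the root lies in [0.75, 1]
p(0.875) = -1.037109 < 0, so the root lies in [0.875, 1]
p(0.9375) = -0.071 < 0, so the root lies in [0.9375, 1]

-0.0710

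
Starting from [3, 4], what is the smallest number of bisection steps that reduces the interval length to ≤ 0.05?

5

Width after n steps is 1/2^n. Need 2^n ≥ 1/0.05 = 20.
2^4 = 16 < 20 ≤ 2^5 = 32, so n = 5.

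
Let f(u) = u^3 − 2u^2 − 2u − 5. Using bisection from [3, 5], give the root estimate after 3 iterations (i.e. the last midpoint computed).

3.25

u = 4 gives f = 19, positive; keep [3, 4]
u = 3.5 gives f = 6.375, positive; keep [3, 3.5]
u = 3.25 gives f = 1.703125, positive; keep [3, 3.25]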